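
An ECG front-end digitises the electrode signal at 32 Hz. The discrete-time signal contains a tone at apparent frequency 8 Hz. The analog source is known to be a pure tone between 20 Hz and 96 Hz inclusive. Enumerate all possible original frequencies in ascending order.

24 Hz, 40 Hz, 56 Hz, 72 Hz, 88 Hz

Frequencies that alias to 8 Hz are k·fs ± 8 Hz for integer k ≥ 0.
k=0: 8 Hz.
k=1: 24 Hz, 40 Hz.
k=2: 56 Hz, 72 Hz.
k=3: 88 Hz, 104 Hz.
k=4: 120 Hz, 136 Hz.
Within [20 Hz, 96 Hz]: 24 Hz, 40 Hz, 56 Hz, 72 Hz, 88 Hz.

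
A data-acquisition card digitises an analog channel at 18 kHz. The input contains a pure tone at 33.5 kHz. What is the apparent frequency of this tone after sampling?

33.5 kHz mod fs = 15.5 kHz.
15.5 kHz > fs/2 = 9 kHz, folds to fs − 15.5 kHz = 2.5 kHz.

2.5 kHz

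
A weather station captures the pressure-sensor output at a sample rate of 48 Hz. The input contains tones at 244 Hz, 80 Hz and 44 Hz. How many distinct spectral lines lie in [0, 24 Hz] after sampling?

2

fs/2 = 24 Hz.
244 Hz mod fs = 4 Hz.
4 Hz ≤ fs/2 = 24 Hz, appears at 4 Hz.
80 Hz mod fs = 32 Hz.
32 Hz > fs/2 = 24 Hz, folds to fs − 32 Hz = 16 Hz.
44 Hz > fs/2 = 24 Hz, folds to fs − 44 Hz = 4 Hz.
Distinct values: {4 Hz, 16 Hz} → 2.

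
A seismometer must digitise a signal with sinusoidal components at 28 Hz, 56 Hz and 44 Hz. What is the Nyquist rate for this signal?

112 Hz

Highest-frequency component: 56 Hz.
Nyquist rate = 2 × 56 Hz = 112 Hz.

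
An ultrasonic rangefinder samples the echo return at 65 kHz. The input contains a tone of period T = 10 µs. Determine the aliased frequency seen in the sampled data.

30 kHz

T = 10 µs → f = 1/T = 100 kHz.
100 kHz mod fs = 35 kHz.
35 kHz > fs/2 = 32.5 kHz, folds to fs − 35 kHz = 30 kHz.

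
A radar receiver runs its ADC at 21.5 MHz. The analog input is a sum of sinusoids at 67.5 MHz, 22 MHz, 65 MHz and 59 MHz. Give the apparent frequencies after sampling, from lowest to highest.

0.5 MHz, 3 MHz, 5.5 MHz

fs/2 = 10.75 MHz.
67.5 MHz mod fs = 3 MHz.
3 MHz ≤ fs/2 = 10.75 MHz, appears at 3 MHz.
22 MHz mod fs = 0.5 MHz.
0.5 MHz ≤ fs/2 = 10.75 MHz, appears at 0.5 MHz.
65 MHz mod fs = 0.5 MHz.
0.5 MHz ≤ fs/2 = 10.75 MHz, appears at 0.5 MHz.
59 MHz mod fs = 16 MHz.
16 MHz > fs/2 = 10.75 MHz, folds to fs − 16 MHz = 5.5 MHz.
Distinct values: {0.5 MHz, 3 MHz, 5.5 MHz}.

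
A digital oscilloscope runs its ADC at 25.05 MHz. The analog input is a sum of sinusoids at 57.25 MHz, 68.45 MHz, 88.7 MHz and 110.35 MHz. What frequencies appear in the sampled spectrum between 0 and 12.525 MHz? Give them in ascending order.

fs/2 = 12.525 MHz.
57.25 MHz mod fs = 7.15 MHz.
7.15 MHz ≤ fs/2 = 12.525 MHz, appears at 7.15 MHz.
68.45 MHz mod fs = 18.35 MHz.
18.35 MHz > fs/2 = 12.525 MHz, folds to fs − 18.35 MHz = 6.7 MHz.
88.7 MHz mod fs = 13.55 MHz.
13.55 MHz > fs/2 = 12.525 MHz, folds to fs − 13.55 MHz = 11.5 MHz.
110.35 MHz mod fs = 10.15 MHz.
10.15 MHz ≤ fs/2 = 12.525 MHz, appears at 10.15 MHz.
Distinct values: {6.7 MHz, 7.15 MHz, 10.15 MHz, 11.5 MHz}.

6.7 MHz, 7.15 MHz, 10.15 MHz, 11.5 MHz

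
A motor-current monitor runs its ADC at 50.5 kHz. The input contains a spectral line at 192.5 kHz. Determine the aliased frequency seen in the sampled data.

192.5 kHz mod fs = 41 kHz.
41 kHz > fs/2 = 25.25 kHz, folds to fs − 41 kHz = 9.5 kHz.

9.5 kHz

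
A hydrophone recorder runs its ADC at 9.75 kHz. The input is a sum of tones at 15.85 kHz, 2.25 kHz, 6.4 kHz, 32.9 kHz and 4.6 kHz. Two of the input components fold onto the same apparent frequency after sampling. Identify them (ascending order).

fs/2 = 4.875 kHz.
15.85 kHz mod fs = 6.1 kHz.
6.1 kHz > fs/2 = 4.875 kHz, folds to fs − 6.1 kHz = 3.65 kHz.
2.25 kHz ≤ fs/2 = 4.875 kHz, passes unchanged.
6.4 kHz > fs/2 = 4.875 kHz, folds to fs − 6.4 kHz = 3.35 kHz.
32.9 kHz mod fs = 3.65 kHz.
3.65 kHz ≤ fs/2 = 4.875 kHz, appears at 3.65 kHz.
4.6 kHz ≤ fs/2 = 4.875 kHz, passes unchanged.
15.85 kHz and 32.9 kHz both map to 3.65 kHz.

15.85 kHz, 32.9 kHz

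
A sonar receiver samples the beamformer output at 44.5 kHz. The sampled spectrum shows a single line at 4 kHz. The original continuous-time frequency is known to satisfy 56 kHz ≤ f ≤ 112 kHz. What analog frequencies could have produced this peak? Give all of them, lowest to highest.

85 kHz, 93 kHz

Frequencies that alias to 4 kHz are k·fs ± 4 kHz for integer k ≥ 0.
k=0: 4 kHz.
k=1: 40.5 kHz, 48.5 kHz.
k=2: 85 kHz, 93 kHz.
k=3: 129.5 kHz, 137.5 kHz.
Within [56 kHz, 112 kHz]: 85 kHz, 93 kHz.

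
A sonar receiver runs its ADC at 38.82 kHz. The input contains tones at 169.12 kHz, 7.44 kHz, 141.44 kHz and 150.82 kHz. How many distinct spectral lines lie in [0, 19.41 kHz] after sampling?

fs/2 = 19.41 kHz.
169.12 kHz mod fs = 13.84 kHz.
13.84 kHz ≤ fs/2 = 19.41 kHz, appears at 13.84 kHz.
7.44 kHz ≤ fs/2 = 19.41 kHz, passes unchanged.
141.44 kHz mod fs = 24.98 kHz.
24.98 kHz > fs/2 = 19.41 kHz, folds to fs − 24.98 kHz = 13.84 kHz.
150.82 kHz mod fs = 34.36 kHz.
34.36 kHz > fs/2 = 19.41 kHz, folds to fs − 34.36 kHz = 4.46 kHz.
Distinct values: {4.46 kHz, 7.44 kHz, 13.84 kHz} → 3.

3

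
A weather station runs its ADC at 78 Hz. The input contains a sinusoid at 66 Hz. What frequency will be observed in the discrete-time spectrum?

66 Hz > fs/2 = 39 Hz, folds to fs − 66 Hz = 12 Hz.

12 Hz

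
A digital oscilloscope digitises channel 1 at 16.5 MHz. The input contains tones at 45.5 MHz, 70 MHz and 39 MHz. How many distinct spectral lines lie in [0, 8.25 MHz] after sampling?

fs/2 = 8.25 MHz.
45.5 MHz mod fs = 12.5 MHz.
12.5 MHz > fs/2 = 8.25 MHz, folds to fs − 12.5 MHz = 4 MHz.
70 MHz mod fs = 4 MHz.
4 MHz ≤ fs/2 = 8.25 MHz, appears at 4 MHz.
39 MHz mod fs = 6 MHz.
6 MHz ≤ fs/2 = 8.25 MHz, appears at 6 MHz.
Distinct values: {4 MHz, 6 MHz} → 2.

2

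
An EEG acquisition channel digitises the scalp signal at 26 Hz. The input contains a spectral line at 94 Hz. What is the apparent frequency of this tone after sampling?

10 Hz

94 Hz mod fs = 16 Hz.
16 Hz > fs/2 = 13 Hz, folds to fs − 16 Hz = 10 Hz.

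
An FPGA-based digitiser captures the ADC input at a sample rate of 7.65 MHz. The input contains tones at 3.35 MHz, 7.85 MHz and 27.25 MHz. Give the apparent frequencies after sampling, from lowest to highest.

0.2 MHz, 3.35 MHz

fs/2 = 3.825 MHz.
3.35 MHz ≤ fs/2 = 3.825 MHz, passes unchanged.
7.85 MHz mod fs = 0.2 MHz.
0.2 MHz ≤ fs/2 = 3.825 MHz, appears at 0.2 MHz.
27.25 MHz mod fs = 4.3 MHz.
4.3 MHz > fs/2 = 3.825 MHz, folds to fs − 4.3 MHz = 3.35 MHz.
Distinct values: {0.2 MHz, 3.35 MHz}.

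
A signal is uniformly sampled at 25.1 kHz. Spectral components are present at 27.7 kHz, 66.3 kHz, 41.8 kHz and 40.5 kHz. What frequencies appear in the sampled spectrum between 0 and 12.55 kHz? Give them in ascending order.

2.6 kHz, 8.4 kHz, 9 kHz, 9.7 kHz

fs/2 = 12.55 kHz.
27.7 kHz mod fs = 2.6 kHz.
2.6 kHz ≤ fs/2 = 12.55 kHz, appears at 2.6 kHz.
66.3 kHz mod fs = 16.1 kHz.
16.1 kHz > fs/2 = 12.55 kHz, folds to fs − 16.1 kHz = 9 kHz.
41.8 kHz mod fs = 16.7 kHz.
16.7 kHz > fs/2 = 12.55 kHz, folds to fs − 16.7 kHz = 8.4 kHz.
40.5 kHz mod fs = 15.4 kHz.
15.4 kHz > fs/2 = 12.55 kHz, folds to fs − 15.4 kHz = 9.7 kHz.
Distinct values: {2.6 kHz, 8.4 kHz, 9 kHz, 9.7 kHz}.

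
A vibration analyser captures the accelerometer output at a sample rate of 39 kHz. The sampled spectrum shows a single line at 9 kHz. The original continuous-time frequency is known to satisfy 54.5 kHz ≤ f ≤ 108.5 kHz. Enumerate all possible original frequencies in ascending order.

Frequencies that alias to 9 kHz are k·fs ± 9 kHz for integer k ≥ 0.
k=0: 9 kHz.
k=1: 30 kHz, 48 kHz.
k=2: 69 kHz, 87 kHz.
k=3: 108 kHz, 126 kHz.
k=4: 147 kHz, 165 kHz.
Within [54.5 kHz, 108.5 kHz]: 69 kHz, 87 kHz, 108 kHz.

69 kHz, 87 kHz, 108 kHz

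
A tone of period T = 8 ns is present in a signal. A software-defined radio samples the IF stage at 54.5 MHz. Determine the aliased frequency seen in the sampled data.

16 MHz

T = 8 ns → f = 1/T = 125 MHz.
125 MHz mod fs = 16 MHz.
16 MHz ≤ fs/2 = 27.25 MHz, appears at 16 MHz.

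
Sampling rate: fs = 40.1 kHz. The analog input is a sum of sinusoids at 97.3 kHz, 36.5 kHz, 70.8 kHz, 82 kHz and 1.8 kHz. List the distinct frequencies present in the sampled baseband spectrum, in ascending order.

fs/2 = 20.05 kHz.
97.3 kHz mod fs = 17.1 kHz.
17.1 kHz ≤ fs/2 = 20.05 kHz, appears at 17.1 kHz.
36.5 kHz > fs/2 = 20.05 kHz, folds to fs − 36.5 kHz = 3.6 kHz.
70.8 kHz mod fs = 30.7 kHz.
30.7 kHz > fs/2 = 20.05 kHz, folds to fs − 30.7 kHz = 9.4 kHz.
82 kHz mod fs = 1.8 kHz.
1.8 kHz ≤ fs/2 = 20.05 kHz, appears at 1.8 kHz.
1.8 kHz ≤ fs/2 = 20.05 kHz, passes unchanged.
Distinct values: {1.8 kHz, 3.6 kHz, 9.4 kHz, 17.1 kHz}.

1.8 kHz, 3.6 kHz, 9.4 kHz, 17.1 kHz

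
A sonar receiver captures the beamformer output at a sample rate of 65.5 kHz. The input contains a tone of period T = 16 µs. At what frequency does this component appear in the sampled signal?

T = 16 µs → f = 1/T = 62.5 kHz.
62.5 kHz > fs/2 = 32.75 kHz, folds to fs − 62.5 kHz = 3 kHz.

3 kHz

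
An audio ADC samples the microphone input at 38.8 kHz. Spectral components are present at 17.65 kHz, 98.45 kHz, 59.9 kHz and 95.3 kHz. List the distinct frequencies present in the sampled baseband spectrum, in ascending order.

17.65 kHz, 17.7 kHz, 17.95 kHz

fs/2 = 19.4 kHz.
17.65 kHz ≤ fs/2 = 19.4 kHz, passes unchanged.
98.45 kHz mod fs = 20.85 kHz.
20.85 kHz > fs/2 = 19.4 kHz, folds to fs − 20.85 kHz = 17.95 kHz.
59.9 kHz mod fs = 21.1 kHz.
21.1 kHz > fs/2 = 19.4 kHz, folds to fs − 21.1 kHz = 17.7 kHz.
95.3 kHz mod fs = 17.7 kHz.
17.7 kHz ≤ fs/2 = 19.4 kHz, appears at 17.7 kHz.
Distinct values: {17.65 kHz, 17.7 kHz, 17.95 kHz}.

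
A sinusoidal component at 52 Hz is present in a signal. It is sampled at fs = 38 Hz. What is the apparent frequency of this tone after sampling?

14 Hz

52 Hz mod fs = 14 Hz.
14 Hz ≤ fs/2 = 19 Hz, appears at 14 Hz.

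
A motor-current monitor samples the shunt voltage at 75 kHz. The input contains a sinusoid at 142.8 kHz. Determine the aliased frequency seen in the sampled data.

142.8 kHz mod fs = 67.8 kHz.
67.8 kHz > fs/2 = 37.5 kHz, folds to fs − 67.8 kHz = 7.2 kHz.

7.2 kHz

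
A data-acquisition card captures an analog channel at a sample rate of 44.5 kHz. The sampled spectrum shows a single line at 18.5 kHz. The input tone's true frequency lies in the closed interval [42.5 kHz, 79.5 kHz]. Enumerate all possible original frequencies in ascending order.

Frequencies that alias to 18.5 kHz are k·fs ± 18.5 kHz for integer k ≥ 0.
k=0: 18.5 kHz.
k=1: 26 kHz, 63 kHz.
k=2: 70.5 kHz, 107.5 kHz.
k=3: 115 kHz, 152 kHz.
Within [42.5 kHz, 79.5 kHz]: 63 kHz, 70.5 kHz.

63 kHz, 70.5 kHz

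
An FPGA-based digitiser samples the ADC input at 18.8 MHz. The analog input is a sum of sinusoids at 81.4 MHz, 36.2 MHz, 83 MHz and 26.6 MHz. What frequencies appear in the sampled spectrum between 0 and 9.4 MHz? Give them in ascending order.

fs/2 = 9.4 MHz.
81.4 MHz mod fs = 6.2 MHz.
6.2 MHz ≤ fs/2 = 9.4 MHz, appears at 6.2 MHz.
36.2 MHz mod fs = 17.4 MHz.
17.4 MHz > fs/2 = 9.4 MHz, folds to fs − 17.4 MHz = 1.4 MHz.
83 MHz mod fs = 7.8 MHz.
7.8 MHz ≤ fs/2 = 9.4 MHz, appears at 7.8 MHz.
26.6 MHz mod fs = 7.8 MHz.
7.8 MHz ≤ fs/2 = 9.4 MHz, appears at 7.8 MHz.
Distinct values: {1.4 MHz, 6.2 MHz, 7.8 MHz}.

1.4 MHz, 6.2 MHz, 7.8 MHz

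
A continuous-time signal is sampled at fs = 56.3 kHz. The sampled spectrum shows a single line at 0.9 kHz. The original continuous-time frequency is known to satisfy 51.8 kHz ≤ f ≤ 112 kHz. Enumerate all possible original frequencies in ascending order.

55.4 kHz, 57.2 kHz, 111.7 kHz

Frequencies that alias to 0.9 kHz are k·fs ± 0.9 kHz for integer k ≥ 0.
k=0: 0.9 kHz.
k=1: 55.4 kHz, 57.2 kHz.
k=2: 111.7 kHz, 113.5 kHz.
k=3: 168 kHz, 169.8 kHz.
Within [51.8 kHz, 112 kHz]: 55.4 kHz, 57.2 kHz, 111.7 kHz.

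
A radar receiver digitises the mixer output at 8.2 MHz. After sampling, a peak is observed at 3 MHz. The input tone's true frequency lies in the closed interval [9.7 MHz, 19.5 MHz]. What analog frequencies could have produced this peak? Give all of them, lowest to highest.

11.2 MHz, 13.4 MHz, 19.4 MHz

Frequencies that alias to 3 MHz are k·fs ± 3 MHz for integer k ≥ 0.
k=0: 3 MHz.
k=1: 5.2 MHz, 11.2 MHz.
k=2: 13.4 MHz, 19.4 MHz.
k=3: 21.6 MHz, 27.6 MHz.
Within [9.7 MHz, 19.5 MHz]: 11.2 MHz, 13.4 MHz, 19.4 MHz.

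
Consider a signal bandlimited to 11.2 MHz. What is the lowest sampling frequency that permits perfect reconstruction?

22.4 MHz

Nyquist rate = 2 × 11.2 MHz = 22.4 MHz.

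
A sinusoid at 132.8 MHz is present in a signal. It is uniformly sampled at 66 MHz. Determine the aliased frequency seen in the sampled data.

132.8 MHz mod fs = 0.8 MHz.
0.8 MHz ≤ fs/2 = 33 MHz, appears at 0.8 MHz.

0.8 MHz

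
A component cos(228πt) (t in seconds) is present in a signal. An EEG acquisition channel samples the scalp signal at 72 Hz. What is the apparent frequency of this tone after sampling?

ω = 228π rad/s → f = ω/(2π) = 114 Hz.
114 Hz mod fs = 42 Hz.
42 Hz > fs/2 = 36 Hz, folds to fs − 42 Hz = 30 Hz.

30 Hz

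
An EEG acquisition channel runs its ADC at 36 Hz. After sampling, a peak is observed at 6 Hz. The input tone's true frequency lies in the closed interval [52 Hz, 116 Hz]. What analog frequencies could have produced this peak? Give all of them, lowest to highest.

66 Hz, 78 Hz, 102 Hz, 114 Hz

Frequencies that alias to 6 Hz are k·fs ± 6 Hz for integer k ≥ 0.
k=0: 6 Hz.
k=1: 30 Hz, 42 Hz.
k=2: 66 Hz, 78 Hz.
k=3: 102 Hz, 114 Hz.
k=4: 138 Hz, 150 Hz.
Within [52 Hz, 116 Hz]: 66 Hz, 78 Hz, 102 Hz, 114 Hz.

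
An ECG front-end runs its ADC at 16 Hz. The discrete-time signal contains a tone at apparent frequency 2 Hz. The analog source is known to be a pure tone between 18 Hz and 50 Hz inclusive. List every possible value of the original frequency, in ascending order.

18 Hz, 30 Hz, 34 Hz, 46 Hz, 50 Hz

Frequencies that alias to 2 Hz are k·fs ± 2 Hz for integer k ≥ 0.
k=0: 2 Hz.
k=1: 14 Hz, 18 Hz.
k=2: 30 Hz, 34 Hz.
k=3: 46 Hz, 50 Hz.
k=4: 62 Hz, 66 Hz.
Within [18 Hz, 50 Hz]: 18 Hz, 30 Hz, 34 Hz, 46 Hz, 50 Hz.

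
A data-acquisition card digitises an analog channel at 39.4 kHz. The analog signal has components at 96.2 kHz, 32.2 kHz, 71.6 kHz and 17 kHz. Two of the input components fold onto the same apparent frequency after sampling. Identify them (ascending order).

32.2 kHz, 71.6 kHz

fs/2 = 19.7 kHz.
96.2 kHz mod fs = 17.4 kHz.
17.4 kHz ≤ fs/2 = 19.7 kHz, appears at 17.4 kHz.
32.2 kHz > fs/2 = 19.7 kHz, folds to fs − 32.2 kHz = 7.2 kHz.
71.6 kHz mod fs = 32.2 kHz.
32.2 kHz > fs/2 = 19.7 kHz, folds to fs − 32.2 kHz = 7.2 kHz.
17 kHz ≤ fs/2 = 19.7 kHz, passes unchanged.
32.2 kHz and 71.6 kHz both map to 7.2 kHz.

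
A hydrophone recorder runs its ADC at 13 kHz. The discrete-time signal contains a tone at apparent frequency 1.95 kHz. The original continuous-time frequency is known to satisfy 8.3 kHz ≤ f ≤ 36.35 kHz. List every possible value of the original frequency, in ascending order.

11.05 kHz, 14.95 kHz, 24.05 kHz, 27.95 kHz

Frequencies that alias to 1.95 kHz are k·fs ± 1.95 kHz for integer k ≥ 0.
k=0: 1.95 kHz.
k=1: 11.05 kHz, 14.95 kHz.
k=2: 24.05 kHz, 27.95 kHz.
k=3: 37.05 kHz, 40.95 kHz.
Within [8.3 kHz, 36.35 kHz]: 11.05 kHz, 14.95 kHz, 24.05 kHz, 27.95 kHz.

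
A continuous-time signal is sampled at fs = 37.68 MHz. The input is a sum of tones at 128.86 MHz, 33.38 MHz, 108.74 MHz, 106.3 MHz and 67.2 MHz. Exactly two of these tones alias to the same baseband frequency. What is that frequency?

4.3 MHz

fs/2 = 18.84 MHz.
128.86 MHz mod fs = 15.82 MHz.
15.82 MHz ≤ fs/2 = 18.84 MHz, appears at 15.82 MHz.
33.38 MHz > fs/2 = 18.84 MHz, folds to fs − 33.38 MHz = 4.3 MHz.
108.74 MHz mod fs = 33.38 MHz.
33.38 MHz > fs/2 = 18.84 MHz, folds to fs − 33.38 MHz = 4.3 MHz.
106.3 MHz mod fs = 30.94 MHz.
30.94 MHz > fs/2 = 18.84 MHz, folds to fs − 30.94 MHz = 6.74 MHz.
67.2 MHz mod fs = 29.52 MHz.
29.52 MHz > fs/2 = 18.84 MHz, folds to fs − 29.52 MHz = 8.16 MHz.
33.38 MHz and 108.74 MHz both map to 4.3 MHz.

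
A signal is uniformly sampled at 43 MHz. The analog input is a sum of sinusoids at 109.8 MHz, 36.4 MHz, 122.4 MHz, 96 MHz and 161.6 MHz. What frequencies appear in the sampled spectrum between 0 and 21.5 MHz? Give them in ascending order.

fs/2 = 21.5 MHz.
109.8 MHz mod fs = 23.8 MHz.
23.8 MHz > fs/2 = 21.5 MHz, folds to fs − 23.8 MHz = 19.2 MHz.
36.4 MHz > fs/2 = 21.5 MHz, folds to fs − 36.4 MHz = 6.6 MHz.
122.4 MHz mod fs = 36.4 MHz.
36.4 MHz > fs/2 = 21.5 MHz, folds to fs − 36.4 MHz = 6.6 MHz.
96 MHz mod fs = 10 MHz.
10 MHz ≤ fs/2 = 21.5 MHz, appears at 10 MHz.
161.6 MHz mod fs = 32.6 MHz.
32.6 MHz > fs/2 = 21.5 MHz, folds to fs − 32.6 MHz = 10.4 MHz.
Distinct values: {6.6 MHz, 10 MHz, 10.4 MHz, 19.2 MHz}.

6.6 MHz, 10 MHz, 10.4 MHz, 19.2 MHz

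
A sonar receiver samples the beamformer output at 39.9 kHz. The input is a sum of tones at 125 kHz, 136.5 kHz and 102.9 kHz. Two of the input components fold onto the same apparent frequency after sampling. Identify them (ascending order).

fs/2 = 19.95 kHz.
125 kHz mod fs = 5.3 kHz.
5.3 kHz ≤ fs/2 = 19.95 kHz, appears at 5.3 kHz.
136.5 kHz mod fs = 16.8 kHz.
16.8 kHz ≤ fs/2 = 19.95 kHz, appears at 16.8 kHz.
102.9 kHz mod fs = 23.1 kHz.
23.1 kHz > fs/2 = 19.95 kHz, folds to fs − 23.1 kHz = 16.8 kHz.
102.9 kHz and 136.5 kHz both map to 16.8 kHz.

102.9 kHz, 136.5 kHz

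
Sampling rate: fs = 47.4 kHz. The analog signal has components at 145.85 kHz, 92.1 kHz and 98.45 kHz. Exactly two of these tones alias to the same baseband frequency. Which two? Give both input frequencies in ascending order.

fs/2 = 23.7 kHz.
145.85 kHz mod fs = 3.65 kHz.
3.65 kHz ≤ fs/2 = 23.7 kHz, appears at 3.65 kHz.
92.1 kHz mod fs = 44.7 kHz.
44.7 kHz > fs/2 = 23.7 kHz, folds to fs − 44.7 kHz = 2.7 kHz.
98.45 kHz mod fs = 3.65 kHz.
3.65 kHz ≤ fs/2 = 23.7 kHz, appears at 3.65 kHz.
98.45 kHz and 145.85 kHz both map to 3.65 kHz.

98.45 kHz, 145.85 kHz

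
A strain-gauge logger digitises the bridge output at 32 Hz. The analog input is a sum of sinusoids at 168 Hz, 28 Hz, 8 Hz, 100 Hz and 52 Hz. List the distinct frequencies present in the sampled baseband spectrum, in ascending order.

4 Hz, 8 Hz, 12 Hz

fs/2 = 16 Hz.
168 Hz mod fs = 8 Hz.
8 Hz ≤ fs/2 = 16 Hz, appears at 8 Hz.
28 Hz > fs/2 = 16 Hz, folds to fs − 28 Hz = 4 Hz.
8 Hz ≤ fs/2 = 16 Hz, passes unchanged.
100 Hz mod fs = 4 Hz.
4 Hz ≤ fs/2 = 16 Hz, appears at 4 Hz.
52 Hz mod fs = 20 Hz.
20 Hz > fs/2 = 16 Hz, folds to fs − 20 Hz = 12 Hz.
Distinct values: {4 Hz, 8 Hz, 12 Hz}.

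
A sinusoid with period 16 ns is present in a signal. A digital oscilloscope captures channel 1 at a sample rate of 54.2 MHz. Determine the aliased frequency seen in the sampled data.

8.3 MHz

T = 16 ns → f = 1/T = 62.5 MHz.
62.5 MHz mod fs = 8.3 MHz.
8.3 MHz ≤ fs/2 = 27.1 MHz, appears at 8.3 MHz.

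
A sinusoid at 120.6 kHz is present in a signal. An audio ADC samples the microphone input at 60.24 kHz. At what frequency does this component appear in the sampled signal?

120.6 kHz mod fs = 0.12 kHz.
0.12 kHz ≤ fs/2 = 30.12 kHz, appears at 0.12 kHz.

0.12 kHz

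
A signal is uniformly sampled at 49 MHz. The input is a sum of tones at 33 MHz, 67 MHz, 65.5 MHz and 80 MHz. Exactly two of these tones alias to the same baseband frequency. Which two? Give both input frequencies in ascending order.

67 MHz, 80 MHz

fs/2 = 24.5 MHz.
33 MHz > fs/2 = 24.5 MHz, folds to fs − 33 MHz = 16 MHz.
67 MHz mod fs = 18 MHz.
18 MHz ≤ fs/2 = 24.5 MHz, appears at 18 MHz.
65.5 MHz mod fs = 16.5 MHz.
16.5 MHz ≤ fs/2 = 24.5 MHz, appears at 16.5 MHz.
80 MHz mod fs = 31 MHz.
31 MHz > fs/2 = 24.5 MHz, folds to fs − 31 MHz = 18 MHz.
67 MHz and 80 MHz both map to 18 MHz.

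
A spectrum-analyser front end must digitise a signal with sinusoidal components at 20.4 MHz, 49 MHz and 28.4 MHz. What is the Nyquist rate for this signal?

Highest-frequency component: 49 MHz.
Nyquist rate = 2 × 49 MHz = 98 MHz.

98 MHz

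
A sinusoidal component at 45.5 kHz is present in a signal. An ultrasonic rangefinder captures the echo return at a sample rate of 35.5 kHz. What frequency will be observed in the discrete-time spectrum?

45.5 kHz mod fs = 10 kHz.
10 kHz ≤ fs/2 = 17.75 kHz, appears at 10 kHz.

10 kHz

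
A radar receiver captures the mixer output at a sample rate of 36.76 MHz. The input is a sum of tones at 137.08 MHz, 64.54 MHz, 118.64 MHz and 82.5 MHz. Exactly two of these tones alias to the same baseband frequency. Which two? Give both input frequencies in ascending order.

64.54 MHz, 82.5 MHz

fs/2 = 18.38 MHz.
137.08 MHz mod fs = 26.8 MHz.
26.8 MHz > fs/2 = 18.38 MHz, folds to fs − 26.8 MHz = 9.96 MHz.
64.54 MHz mod fs = 27.78 MHz.
27.78 MHz > fs/2 = 18.38 MHz, folds to fs − 27.78 MHz = 8.98 MHz.
118.64 MHz mod fs = 8.36 MHz.
8.36 MHz ≤ fs/2 = 18.38 MHz, appears at 8.36 MHz.
82.5 MHz mod fs = 8.98 MHz.
8.98 MHz ≤ fs/2 = 18.38 MHz, appears at 8.98 MHz.
64.54 MHz and 82.5 MHz both map to 8.98 MHz.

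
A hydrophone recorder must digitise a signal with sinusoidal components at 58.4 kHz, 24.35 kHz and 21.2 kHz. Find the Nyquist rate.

Highest-frequency component: 58.4 kHz.
Nyquist rate = 2 × 58.4 kHz = 116.8 kHz.

116.8 kHz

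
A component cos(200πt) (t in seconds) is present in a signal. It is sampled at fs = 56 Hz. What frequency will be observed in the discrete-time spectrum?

12 Hz

ω = 200π rad/s → f = ω/(2π) = 100 Hz.
100 Hz mod fs = 44 Hz.
44 Hz > fs/2 = 28 Hz, folds to fs − 44 Hz = 12 Hz.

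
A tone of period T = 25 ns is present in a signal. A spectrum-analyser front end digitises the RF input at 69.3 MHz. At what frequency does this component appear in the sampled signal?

29.3 MHz

T = 25 ns → f = 1/T = 40 MHz.
40 MHz > fs/2 = 34.65 MHz, folds to fs − 40 MHz = 29.3 MHz.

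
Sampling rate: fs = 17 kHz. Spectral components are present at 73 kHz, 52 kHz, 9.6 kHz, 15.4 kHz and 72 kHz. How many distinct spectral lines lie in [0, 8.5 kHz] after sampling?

5

fs/2 = 8.5 kHz.
73 kHz mod fs = 5 kHz.
5 kHz ≤ fs/2 = 8.5 kHz, appears at 5 kHz.
52 kHz mod fs = 1 kHz.
1 kHz ≤ fs/2 = 8.5 kHz, appears at 1 kHz.
9.6 kHz > fs/2 = 8.5 kHz, folds to fs − 9.6 kHz = 7.4 kHz.
15.4 kHz > fs/2 = 8.5 kHz, folds to fs − 15.4 kHz = 1.6 kHz.
72 kHz mod fs = 4 kHz.
4 kHz ≤ fs/2 = 8.5 kHz, appears at 4 kHz.
Distinct values: {1 kHz, 1.6 kHz, 4 kHz, 5 kHz, 7.4 kHz} → 5.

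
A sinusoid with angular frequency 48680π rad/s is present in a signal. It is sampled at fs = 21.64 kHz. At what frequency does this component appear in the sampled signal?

2.7 kHz

ω = 48680π rad/s → f = ω/(2π) = 24340 Hz = 24.34 kHz.
24.34 kHz mod fs = 2.7 kHz.
2.7 kHz ≤ fs/2 = 10.82 kHz, appears at 2.7 kHz.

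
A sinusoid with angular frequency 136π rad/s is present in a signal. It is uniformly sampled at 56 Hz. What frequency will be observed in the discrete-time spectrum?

ω = 136π rad/s → f = ω/(2π) = 68 Hz.
68 Hz mod fs = 12 Hz.
12 Hz ≤ fs/2 = 28 Hz, appears at 12 Hz.

12 Hz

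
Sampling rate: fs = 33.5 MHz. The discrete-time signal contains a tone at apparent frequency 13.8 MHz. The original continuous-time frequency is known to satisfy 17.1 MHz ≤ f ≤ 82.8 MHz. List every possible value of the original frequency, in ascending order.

19.7 MHz, 47.3 MHz, 53.2 MHz, 80.8 MHz

Frequencies that alias to 13.8 MHz are k·fs ± 13.8 MHz for integer k ≥ 0.
k=0: 13.8 MHz.
k=1: 19.7 MHz, 47.3 MHz.
k=2: 53.2 MHz, 80.8 MHz.
k=3: 86.7 MHz, 114.3 MHz.
Within [17.1 MHz, 82.8 MHz]: 19.7 MHz, 47.3 MHz, 53.2 MHz, 80.8 MHz.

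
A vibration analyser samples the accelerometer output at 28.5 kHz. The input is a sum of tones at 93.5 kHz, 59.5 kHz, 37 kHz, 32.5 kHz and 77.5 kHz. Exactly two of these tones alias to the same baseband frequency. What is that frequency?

fs/2 = 14.25 kHz.
93.5 kHz mod fs = 8 kHz.
8 kHz ≤ fs/2 = 14.25 kHz, appears at 8 kHz.
59.5 kHz mod fs = 2.5 kHz.
2.5 kHz ≤ fs/2 = 14.25 kHz, appears at 2.5 kHz.
37 kHz mod fs = 8.5 kHz.
8.5 kHz ≤ fs/2 = 14.25 kHz, appears at 8.5 kHz.
32.5 kHz mod fs = 4 kHz.
4 kHz ≤ fs/2 = 14.25 kHz, appears at 4 kHz.
77.5 kHz mod fs = 20.5 kHz.
20.5 kHz > fs/2 = 14.25 kHz, folds to fs − 20.5 kHz = 8 kHz.
77.5 kHz and 93.5 kHz both map to 8 kHz.

8 kHz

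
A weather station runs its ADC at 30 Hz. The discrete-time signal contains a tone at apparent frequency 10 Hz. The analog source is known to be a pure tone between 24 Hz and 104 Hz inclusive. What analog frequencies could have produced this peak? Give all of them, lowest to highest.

Frequencies that alias to 10 Hz are k·fs ± 10 Hz for integer k ≥ 0.
k=0: 10 Hz.
k=1: 20 Hz, 40 Hz.
k=2: 50 Hz, 70 Hz.
k=3: 80 Hz, 100 Hz.
k=4: 110 Hz, 130 Hz.
Within [24 Hz, 104 Hz]: 40 Hz, 50 Hz, 70 Hz, 80 Hz, 100 Hz.

40 Hz, 50 Hz, 70 Hz, 80 Hz, 100 Hz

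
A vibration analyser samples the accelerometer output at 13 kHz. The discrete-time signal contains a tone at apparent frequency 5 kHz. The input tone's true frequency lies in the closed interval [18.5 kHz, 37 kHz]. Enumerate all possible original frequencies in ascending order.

Frequencies that alias to 5 kHz are k·fs ± 5 kHz for integer k ≥ 0.
k=0: 5 kHz.
k=1: 8 kHz, 18 kHz.
k=2: 21 kHz, 31 kHz.
k=3: 34 kHz, 44 kHz.
k=4: 47 kHz, 57 kHz.
Within [18.5 kHz, 37 kHz]: 21 kHz, 31 kHz, 34 kHz.

21 kHz, 31 kHz, 34 kHz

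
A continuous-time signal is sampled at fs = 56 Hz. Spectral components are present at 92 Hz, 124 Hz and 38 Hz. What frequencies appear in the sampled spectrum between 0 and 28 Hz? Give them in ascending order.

12 Hz, 18 Hz, 20 Hz

fs/2 = 28 Hz.
92 Hz mod fs = 36 Hz.
36 Hz > fs/2 = 28 Hz, folds to fs − 36 Hz = 20 Hz.
124 Hz mod fs = 12 Hz.
12 Hz ≤ fs/2 = 28 Hz, appears at 12 Hz.
38 Hz > fs/2 = 28 Hz, folds to fs − 38 Hz = 18 Hz.
Distinct values: {12 Hz, 18 Hz, 20 Hz}.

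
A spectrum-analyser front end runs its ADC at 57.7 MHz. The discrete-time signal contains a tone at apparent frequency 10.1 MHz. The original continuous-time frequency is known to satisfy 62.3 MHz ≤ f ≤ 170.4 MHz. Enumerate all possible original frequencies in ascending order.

Frequencies that alias to 10.1 MHz are k·fs ± 10.1 MHz for integer k ≥ 0.
k=0: 10.1 MHz.
k=1: 47.6 MHz, 67.8 MHz.
k=2: 105.3 MHz, 125.5 MHz.
k=3: 163 MHz, 183.2 MHz.
k=4: 220.7 MHz, 240.9 MHz.
Within [62.3 MHz, 170.4 MHz]: 67.8 MHz, 105.3 MHz, 125.5 MHz, 163 MHz.

67.8 MHz, 105.3 MHz, 125.5 MHz, 163 MHz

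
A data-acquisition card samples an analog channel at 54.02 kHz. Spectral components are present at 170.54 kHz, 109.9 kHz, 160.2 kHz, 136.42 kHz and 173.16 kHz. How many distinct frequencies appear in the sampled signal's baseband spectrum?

fs/2 = 27.01 kHz.
170.54 kHz mod fs = 8.48 kHz.
8.48 kHz ≤ fs/2 = 27.01 kHz, appears at 8.48 kHz.
109.9 kHz mod fs = 1.86 kHz.
1.86 kHz ≤ fs/2 = 27.01 kHz, appears at 1.86 kHz.
160.2 kHz mod fs = 52.16 kHz.
52.16 kHz > fs/2 = 27.01 kHz, folds to fs − 52.16 kHz = 1.86 kHz.
136.42 kHz mod fs = 28.38 kHz.
28.38 kHz > fs/2 = 27.01 kHz, folds to fs − 28.38 kHz = 25.64 kHz.
173.16 kHz mod fs = 11.1 kHz.
11.1 kHz ≤ fs/2 = 27.01 kHz, appears at 11.1 kHz.
Distinct values: {1.86 kHz, 8.48 kHz, 11.1 kHz, 25.64 kHz} → 4.

4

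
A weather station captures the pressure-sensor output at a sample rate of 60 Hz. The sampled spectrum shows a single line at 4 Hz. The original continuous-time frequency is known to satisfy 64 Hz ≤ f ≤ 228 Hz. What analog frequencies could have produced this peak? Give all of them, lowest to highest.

Frequencies that alias to 4 Hz are k·fs ± 4 Hz for integer k ≥ 0.
k=0: 4 Hz.
k=1: 56 Hz, 64 Hz.
k=2: 116 Hz, 124 Hz.
k=3: 176 Hz, 184 Hz.
k=4: 236 Hz, 244 Hz.
Within [64 Hz, 228 Hz]: 64 Hz, 116 Hz, 124 Hz, 176 Hz, 184 Hz.

64 Hz, 116 Hz, 124 Hz, 176 Hz, 184 Hz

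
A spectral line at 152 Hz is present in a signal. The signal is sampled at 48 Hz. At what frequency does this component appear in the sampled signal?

152 Hz mod fs = 8 Hz.
8 Hz ≤ fs/2 = 24 Hz, appears at 8 Hz.

8 Hz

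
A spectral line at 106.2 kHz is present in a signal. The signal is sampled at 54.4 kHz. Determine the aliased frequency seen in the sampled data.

106.2 kHz mod fs = 51.8 kHz.
51.8 kHz > fs/2 = 27.2 kHz, folds to fs − 51.8 kHz = 2.6 kHz.

2.6 kHz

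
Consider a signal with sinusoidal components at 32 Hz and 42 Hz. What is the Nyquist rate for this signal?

Highest-frequency component: 42 Hz.
Nyquist rate = 2 × 42 Hz = 84 Hz.

84 Hz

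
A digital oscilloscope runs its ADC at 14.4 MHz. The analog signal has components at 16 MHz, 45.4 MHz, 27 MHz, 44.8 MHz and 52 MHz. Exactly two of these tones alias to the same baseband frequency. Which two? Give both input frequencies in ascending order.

16 MHz, 44.8 MHz

fs/2 = 7.2 MHz.
16 MHz mod fs = 1.6 MHz.
1.6 MHz ≤ fs/2 = 7.2 MHz, appears at 1.6 MHz.
45.4 MHz mod fs = 2.2 MHz.
2.2 MHz ≤ fs/2 = 7.2 MHz, appears at 2.2 MHz.
27 MHz mod fs = 12.6 MHz.
12.6 MHz > fs/2 = 7.2 MHz, folds to fs − 12.6 MHz = 1.8 MHz.
44.8 MHz mod fs = 1.6 MHz.
1.6 MHz ≤ fs/2 = 7.2 MHz, appears at 1.6 MHz.
52 MHz mod fs = 8.8 MHz.
8.8 MHz > fs/2 = 7.2 MHz, folds to fs − 8.8 MHz = 5.6 MHz.
16 MHz and 44.8 MHz both map to 1.6 MHz.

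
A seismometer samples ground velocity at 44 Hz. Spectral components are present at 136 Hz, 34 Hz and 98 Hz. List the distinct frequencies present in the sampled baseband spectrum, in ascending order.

fs/2 = 22 Hz.
136 Hz mod fs = 4 Hz.
4 Hz ≤ fs/2 = 22 Hz, appears at 4 Hz.
34 Hz > fs/2 = 22 Hz, folds to fs − 34 Hz = 10 Hz.
98 Hz mod fs = 10 Hz.
10 Hz ≤ fs/2 = 22 Hz, appears at 10 Hz.
Distinct values: {4 Hz, 10 Hz}.

4 Hz, 10 Hz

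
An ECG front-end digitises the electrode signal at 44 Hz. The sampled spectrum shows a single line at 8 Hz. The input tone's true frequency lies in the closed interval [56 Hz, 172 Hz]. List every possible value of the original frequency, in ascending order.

80 Hz, 96 Hz, 124 Hz, 140 Hz, 168 Hz

Frequencies that alias to 8 Hz are k·fs ± 8 Hz for integer k ≥ 0.
k=0: 8 Hz.
k=1: 36 Hz, 52 Hz.
k=2: 80 Hz, 96 Hz.
k=3: 124 Hz, 140 Hz.
k=4: 168 Hz, 184 Hz.
k=5: 212 Hz, 228 Hz.
Within [56 Hz, 172 Hz]: 80 Hz, 96 Hz, 124 Hz, 140 Hz, 168 Hz.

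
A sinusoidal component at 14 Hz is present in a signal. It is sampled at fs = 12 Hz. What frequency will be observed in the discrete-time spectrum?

14 Hz mod fs = 2 Hz.
2 Hz ≤ fs/2 = 6 Hz, appears at 2 Hz.

2 Hz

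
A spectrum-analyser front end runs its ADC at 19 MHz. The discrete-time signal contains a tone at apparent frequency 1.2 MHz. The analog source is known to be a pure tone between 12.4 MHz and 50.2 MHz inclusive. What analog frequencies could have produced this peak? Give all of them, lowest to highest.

Frequencies that alias to 1.2 MHz are k·fs ± 1.2 MHz for integer k ≥ 0.
k=0: 1.2 MHz.
k=1: 17.8 MHz, 20.2 MHz.
k=2: 36.8 MHz, 39.2 MHz.
k=3: 55.8 MHz, 58.2 MHz.
Within [12.4 MHz, 50.2 MHz]: 17.8 MHz, 20.2 MHz, 36.8 MHz, 39.2 MHz.

17.8 MHz, 20.2 MHz, 36.8 MHz, 39.2 MHz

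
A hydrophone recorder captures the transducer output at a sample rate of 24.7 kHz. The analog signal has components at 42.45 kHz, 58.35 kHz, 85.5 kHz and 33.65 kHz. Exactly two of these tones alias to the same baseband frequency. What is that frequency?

fs/2 = 12.35 kHz.
42.45 kHz mod fs = 17.75 kHz.
17.75 kHz > fs/2 = 12.35 kHz, folds to fs − 17.75 kHz = 6.95 kHz.
58.35 kHz mod fs = 8.95 kHz.
8.95 kHz ≤ fs/2 = 12.35 kHz, appears at 8.95 kHz.
85.5 kHz mod fs = 11.4 kHz.
11.4 kHz ≤ fs/2 = 12.35 kHz, appears at 11.4 kHz.
33.65 kHz mod fs = 8.95 kHz.
8.95 kHz ≤ fs/2 = 12.35 kHz, appears at 8.95 kHz.
33.65 kHz and 58.35 kHz both map to 8.95 kHz.

8.95 kHz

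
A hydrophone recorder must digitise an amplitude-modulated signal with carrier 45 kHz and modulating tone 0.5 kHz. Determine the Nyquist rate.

91 kHz

AM sidebands sit at fc ± fm = 44.5 kHz and 45.5 kHz.
Highest-frequency component: 45.5 kHz.
Nyquist rate = 2 × 45.5 kHz = 91 kHz.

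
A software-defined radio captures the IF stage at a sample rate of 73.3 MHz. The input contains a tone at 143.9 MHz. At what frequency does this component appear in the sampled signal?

143.9 MHz mod fs = 70.6 MHz.
70.6 MHz > fs/2 = 36.65 MHz, folds to fs − 70.6 MHz = 2.7 MHz.

2.7 MHz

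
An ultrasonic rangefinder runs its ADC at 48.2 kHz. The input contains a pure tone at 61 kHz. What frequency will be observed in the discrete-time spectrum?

12.8 kHz

61 kHz mod fs = 12.8 kHz.
12.8 kHz ≤ fs/2 = 24.1 kHz, appears at 12.8 kHz.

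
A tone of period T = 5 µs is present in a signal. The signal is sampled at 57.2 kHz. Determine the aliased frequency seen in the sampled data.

T = 5 µs → f = 1/T = 200 kHz.
200 kHz mod fs = 28.4 kHz.
28.4 kHz ≤ fs/2 = 28.6 kHz, appears at 28.4 kHz.

28.4 kHz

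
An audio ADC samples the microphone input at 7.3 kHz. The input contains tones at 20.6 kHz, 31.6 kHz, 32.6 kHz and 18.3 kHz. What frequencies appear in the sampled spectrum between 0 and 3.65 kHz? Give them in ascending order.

1.3 kHz, 2.4 kHz, 3.4 kHz, 3.6 kHz

fs/2 = 3.65 kHz.
20.6 kHz mod fs = 6 kHz.
6 kHz > fs/2 = 3.65 kHz, folds to fs − 6 kHz = 1.3 kHz.
31.6 kHz mod fs = 2.4 kHz.
2.4 kHz ≤ fs/2 = 3.65 kHz, appears at 2.4 kHz.
32.6 kHz mod fs = 3.4 kHz.
3.4 kHz ≤ fs/2 = 3.65 kHz, appears at 3.4 kHz.
18.3 kHz mod fs = 3.7 kHz.
3.7 kHz > fs/2 = 3.65 kHz, folds to fs − 3.7 kHz = 3.6 kHz.
Distinct values: {1.3 kHz, 2.4 kHz, 3.4 kHz, 3.6 kHz}.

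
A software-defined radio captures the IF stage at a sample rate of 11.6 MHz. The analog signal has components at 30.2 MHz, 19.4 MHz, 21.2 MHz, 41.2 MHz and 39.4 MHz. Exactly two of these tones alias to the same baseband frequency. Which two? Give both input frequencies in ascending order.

fs/2 = 5.8 MHz.
30.2 MHz mod fs = 7 MHz.
7 MHz > fs/2 = 5.8 MHz, folds to fs − 7 MHz = 4.6 MHz.
19.4 MHz mod fs = 7.8 MHz.
7.8 MHz > fs/2 = 5.8 MHz, folds to fs − 7.8 MHz = 3.8 MHz.
21.2 MHz mod fs = 9.6 MHz.
9.6 MHz > fs/2 = 5.8 MHz, folds to fs − 9.6 MHz = 2 MHz.
41.2 MHz mod fs = 6.4 MHz.
6.4 MHz > fs/2 = 5.8 MHz, folds to fs − 6.4 MHz = 5.2 MHz.
39.4 MHz mod fs = 4.6 MHz.
4.6 MHz ≤ fs/2 = 5.8 MHz, appears at 4.6 MHz.
30.2 MHz and 39.4 MHz both map to 4.6 MHz.

30.2 MHz, 39.4 MHz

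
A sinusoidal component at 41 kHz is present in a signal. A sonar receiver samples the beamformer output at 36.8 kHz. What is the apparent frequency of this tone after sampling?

41 kHz mod fs = 4.2 kHz.
4.2 kHz ≤ fs/2 = 18.4 kHz, appears at 4.2 kHz.

4.2 kHz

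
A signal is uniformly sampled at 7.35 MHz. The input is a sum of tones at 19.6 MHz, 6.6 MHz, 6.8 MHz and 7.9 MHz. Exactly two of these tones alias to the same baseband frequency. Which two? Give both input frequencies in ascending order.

6.8 MHz, 7.9 MHz

fs/2 = 3.675 MHz.
19.6 MHz mod fs = 4.9 MHz.
4.9 MHz > fs/2 = 3.675 MHz, folds to fs − 4.9 MHz = 2.45 MHz.
6.6 MHz > fs/2 = 3.675 MHz, folds to fs − 6.6 MHz = 0.75 MHz.
6.8 MHz > fs/2 = 3.675 MHz, folds to fs − 6.8 MHz = 0.55 MHz.
7.9 MHz mod fs = 0.55 MHz.
0.55 MHz ≤ fs/2 = 3.675 MHz, appears at 0.55 MHz.
6.8 MHz and 7.9 MHz both map to 0.55 MHz.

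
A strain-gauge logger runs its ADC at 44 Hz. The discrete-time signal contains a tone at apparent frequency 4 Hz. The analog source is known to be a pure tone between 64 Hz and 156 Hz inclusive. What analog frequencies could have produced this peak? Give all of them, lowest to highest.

Frequencies that alias to 4 Hz are k·fs ± 4 Hz for integer k ≥ 0.
k=0: 4 Hz.
k=1: 40 Hz, 48 Hz.
k=2: 84 Hz, 92 Hz.
k=3: 128 Hz, 136 Hz.
k=4: 172 Hz, 180 Hz.
Within [64 Hz, 156 Hz]: 84 Hz, 92 Hz, 128 Hz, 136 Hz.

84 Hz, 92 Hz, 128 Hz, 136 Hz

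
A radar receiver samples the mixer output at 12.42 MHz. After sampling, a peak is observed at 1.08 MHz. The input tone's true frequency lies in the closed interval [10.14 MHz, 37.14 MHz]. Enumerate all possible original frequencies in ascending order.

Frequencies that alias to 1.08 MHz are k·fs ± 1.08 MHz for integer k ≥ 0.
k=0: 1.08 MHz.
k=1: 11.34 MHz, 13.5 MHz.
k=2: 23.76 MHz, 25.92 MHz.
k=3: 36.18 MHz, 38.34 MHz.
k=4: 48.6 MHz, 50.76 MHz.
Within [10.14 MHz, 37.14 MHz]: 11.34 MHz, 13.5 MHz, 23.76 MHz, 25.92 MHz, 36.18 MHz.

11.34 MHz, 13.5 MHz, 23.76 MHz, 25.92 MHz, 36.18 MHz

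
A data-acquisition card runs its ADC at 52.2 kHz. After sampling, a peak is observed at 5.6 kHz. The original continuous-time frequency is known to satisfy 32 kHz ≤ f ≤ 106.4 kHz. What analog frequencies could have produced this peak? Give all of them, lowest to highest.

46.6 kHz, 57.8 kHz, 98.8 kHz

Frequencies that alias to 5.6 kHz are k·fs ± 5.6 kHz for integer k ≥ 0.
k=0: 5.6 kHz.
k=1: 46.6 kHz, 57.8 kHz.
k=2: 98.8 kHz, 110 kHz.
k=3: 151 kHz, 162.2 kHz.
Within [32 kHz, 106.4 kHz]: 46.6 kHz, 57.8 kHz, 98.8 kHz.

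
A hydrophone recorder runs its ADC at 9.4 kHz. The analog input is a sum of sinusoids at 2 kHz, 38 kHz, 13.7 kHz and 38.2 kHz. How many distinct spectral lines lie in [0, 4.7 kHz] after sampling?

fs/2 = 4.7 kHz.
2 kHz ≤ fs/2 = 4.7 kHz, passes unchanged.
38 kHz mod fs = 0.4 kHz.
0.4 kHz ≤ fs/2 = 4.7 kHz, appears at 0.4 kHz.
13.7 kHz mod fs = 4.3 kHz.
4.3 kHz ≤ fs/2 = 4.7 kHz, appears at 4.3 kHz.
38.2 kHz mod fs = 0.6 kHz.
0.6 kHz ≤ fs/2 = 4.7 kHz, appears at 0.6 kHz.
Distinct values: {0.4 kHz, 0.6 kHz, 2 kHz, 4.3 kHz} → 4.

4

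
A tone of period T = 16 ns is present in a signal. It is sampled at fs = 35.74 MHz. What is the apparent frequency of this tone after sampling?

8.98 MHz

T = 16 ns → f = 1/T = 62.5 MHz.
62.5 MHz mod fs = 26.76 MHz.
26.76 MHz > fs/2 = 17.87 MHz, folds to fs − 26.76 MHz = 8.98 MHz.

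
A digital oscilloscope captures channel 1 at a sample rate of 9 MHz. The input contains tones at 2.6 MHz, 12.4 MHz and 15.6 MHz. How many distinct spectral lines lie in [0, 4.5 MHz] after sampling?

3

fs/2 = 4.5 MHz.
2.6 MHz ≤ fs/2 = 4.5 MHz, passes unchanged.
12.4 MHz mod fs = 3.4 MHz.
3.4 MHz ≤ fs/2 = 4.5 MHz, appears at 3.4 MHz.
15.6 MHz mod fs = 6.6 MHz.
6.6 MHz > fs/2 = 4.5 MHz, folds to fs − 6.6 MHz = 2.4 MHz.
Distinct values: {2.4 MHz, 2.6 MHz, 3.4 MHz} → 3.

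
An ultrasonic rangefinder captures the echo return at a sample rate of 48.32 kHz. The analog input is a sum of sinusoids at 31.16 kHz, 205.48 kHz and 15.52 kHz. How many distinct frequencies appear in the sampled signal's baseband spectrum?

fs/2 = 24.16 kHz.
31.16 kHz > fs/2 = 24.16 kHz, folds to fs − 31.16 kHz = 17.16 kHz.
205.48 kHz mod fs = 12.2 kHz.
12.2 kHz ≤ fs/2 = 24.16 kHz, appears at 12.2 kHz.
15.52 kHz ≤ fs/2 = 24.16 kHz, passes unchanged.
Distinct values: {12.2 kHz, 15.52 kHz, 17.16 kHz} → 3.

3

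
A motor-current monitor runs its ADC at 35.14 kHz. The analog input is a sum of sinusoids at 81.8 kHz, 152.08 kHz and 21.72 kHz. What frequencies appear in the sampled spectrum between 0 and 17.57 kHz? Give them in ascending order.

fs/2 = 17.57 kHz.
81.8 kHz mod fs = 11.52 kHz.
11.52 kHz ≤ fs/2 = 17.57 kHz, appears at 11.52 kHz.
152.08 kHz mod fs = 11.52 kHz.
11.52 kHz ≤ fs/2 = 17.57 kHz, appears at 11.52 kHz.
21.72 kHz > fs/2 = 17.57 kHz, folds to fs − 21.72 kHz = 13.42 kHz.
Distinct values: {11.52 kHz, 13.42 kHz}.

11.52 kHz, 13.42 kHz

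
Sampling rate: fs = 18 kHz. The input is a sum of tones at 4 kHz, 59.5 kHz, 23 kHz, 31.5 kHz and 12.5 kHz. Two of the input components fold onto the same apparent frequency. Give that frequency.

5.5 kHz

fs/2 = 9 kHz.
4 kHz ≤ fs/2 = 9 kHz, passes unchanged.
59.5 kHz mod fs = 5.5 kHz.
5.5 kHz ≤ fs/2 = 9 kHz, appears at 5.5 kHz.
23 kHz mod fs = 5 kHz.
5 kHz ≤ fs/2 = 9 kHz, appears at 5 kHz.
31.5 kHz mod fs = 13.5 kHz.
13.5 kHz > fs/2 = 9 kHz, folds to fs − 13.5 kHz = 4.5 kHz.
12.5 kHz > fs/2 = 9 kHz, folds to fs − 12.5 kHz = 5.5 kHz.
12.5 kHz and 59.5 kHz both map to 5.5 kHz.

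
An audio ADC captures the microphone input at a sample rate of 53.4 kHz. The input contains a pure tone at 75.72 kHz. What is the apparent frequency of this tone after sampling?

75.72 kHz mod fs = 22.32 kHz.
22.32 kHz ≤ fs/2 = 26.7 kHz, appears at 22.32 kHz.

22.32 kHz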